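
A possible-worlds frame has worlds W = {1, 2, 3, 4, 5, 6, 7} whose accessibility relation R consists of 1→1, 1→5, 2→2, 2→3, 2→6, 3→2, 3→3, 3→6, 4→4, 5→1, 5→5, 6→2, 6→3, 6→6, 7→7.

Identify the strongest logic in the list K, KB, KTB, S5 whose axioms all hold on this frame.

Symmetric (axiom B): yes — every pair in R has its reverse in R.
Reflexive (axiom T): yes — every world is R-related to itself.
Euclidean (axiom 5): yes — any two successors of a common world are R-related.
So F validates K, KB, KTB, S5. The strongest is S5.

S5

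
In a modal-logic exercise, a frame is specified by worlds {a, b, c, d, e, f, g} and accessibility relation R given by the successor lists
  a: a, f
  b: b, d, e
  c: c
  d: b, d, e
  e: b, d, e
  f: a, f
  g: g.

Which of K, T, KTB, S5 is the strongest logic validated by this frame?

Reflexive (axiom T): yes — every world is R-related to itself.
Symmetric (axiom B): yes — every pair in R has its reverse in R.
Euclidean (axiom 5): yes — any two successors of a common world are R-related.
So F validates K, T, KTB, S5. The strongest is S5.

S5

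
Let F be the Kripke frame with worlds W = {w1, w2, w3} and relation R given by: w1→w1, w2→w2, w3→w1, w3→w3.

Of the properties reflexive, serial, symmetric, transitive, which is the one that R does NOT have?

symmetric

Reflexive: yes — every world is R-related to itself.
Serial: yes — every world has a successor (e.g. w1 R w1).
Symmetric: no — w3 R w1 but not w1 R w3.
Transitive: yes — every two-step R-path is closed by a direct edge.
Only symmetric fails.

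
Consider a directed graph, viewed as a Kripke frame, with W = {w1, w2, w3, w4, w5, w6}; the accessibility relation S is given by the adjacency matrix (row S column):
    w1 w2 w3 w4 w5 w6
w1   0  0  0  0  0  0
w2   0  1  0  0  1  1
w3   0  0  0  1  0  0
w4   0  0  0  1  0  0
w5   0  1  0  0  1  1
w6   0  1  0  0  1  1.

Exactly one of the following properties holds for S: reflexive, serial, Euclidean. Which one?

Reflexive: no — w1 is not related to itself.
Serial: no — w1 has no S-successor.
Euclidean: yes — any two successors of a common world are S-related.
Only Euclidean holds.

Euclidean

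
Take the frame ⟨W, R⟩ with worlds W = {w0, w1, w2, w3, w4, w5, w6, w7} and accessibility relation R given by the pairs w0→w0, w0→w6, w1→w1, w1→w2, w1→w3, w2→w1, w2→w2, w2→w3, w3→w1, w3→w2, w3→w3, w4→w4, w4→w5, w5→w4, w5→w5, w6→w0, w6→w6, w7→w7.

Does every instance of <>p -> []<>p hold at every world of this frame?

Axiom 5 corresponds to the accessibility relation being Euclidean.
Euclidean: yes — any two successors of a common world are R-related.

Yes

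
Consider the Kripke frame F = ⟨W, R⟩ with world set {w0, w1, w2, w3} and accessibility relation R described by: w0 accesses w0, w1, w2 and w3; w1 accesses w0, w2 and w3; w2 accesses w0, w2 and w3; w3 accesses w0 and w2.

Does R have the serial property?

Serial: yes — every world has a successor (e.g. w0 R w0).

Yes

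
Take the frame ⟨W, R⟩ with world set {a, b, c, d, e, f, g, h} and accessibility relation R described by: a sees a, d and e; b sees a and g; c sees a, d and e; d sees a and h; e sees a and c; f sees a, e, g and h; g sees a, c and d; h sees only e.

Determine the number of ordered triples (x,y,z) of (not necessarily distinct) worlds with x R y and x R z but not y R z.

31

Enumerating: (a,d,d), (a,d,e), (a,e,d), (a,e,e), (b,a,g), (b,g,g), (c,d,d), (c,d,e), (c,e,d), (c,e,e), (d,a,h), (d,h,a), … and 19 more.
Total: 31.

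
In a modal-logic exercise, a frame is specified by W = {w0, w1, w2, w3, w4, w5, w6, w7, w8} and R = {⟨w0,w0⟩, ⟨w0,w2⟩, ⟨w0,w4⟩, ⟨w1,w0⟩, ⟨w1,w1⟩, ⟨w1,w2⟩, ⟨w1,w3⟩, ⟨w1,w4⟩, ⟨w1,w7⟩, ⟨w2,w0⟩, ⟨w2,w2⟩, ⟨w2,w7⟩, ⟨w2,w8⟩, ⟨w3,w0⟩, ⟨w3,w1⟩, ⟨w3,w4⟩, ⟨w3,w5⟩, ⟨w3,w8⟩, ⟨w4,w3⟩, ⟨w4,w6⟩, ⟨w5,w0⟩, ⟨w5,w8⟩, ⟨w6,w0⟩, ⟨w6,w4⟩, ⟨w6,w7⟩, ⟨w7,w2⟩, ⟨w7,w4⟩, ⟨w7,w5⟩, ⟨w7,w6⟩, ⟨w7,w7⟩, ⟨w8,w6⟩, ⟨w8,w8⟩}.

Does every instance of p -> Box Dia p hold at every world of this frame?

Axiom B corresponds to the accessibility relation being symmetric.
Symmetric: no — w0 R w4 but not w4 R w0.

No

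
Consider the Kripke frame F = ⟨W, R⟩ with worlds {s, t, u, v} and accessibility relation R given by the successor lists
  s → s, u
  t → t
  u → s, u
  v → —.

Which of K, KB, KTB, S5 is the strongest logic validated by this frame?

KB

Symmetric (axiom B): yes — every pair in R has its reverse in R.
Reflexive (axiom T): no — v is not related to itself.
Euclidean (axiom 5): yes — any two successors of a common world are R-related.
So F validates K, KB; KTB would additionally require R to be reflexive. The strongest is KB.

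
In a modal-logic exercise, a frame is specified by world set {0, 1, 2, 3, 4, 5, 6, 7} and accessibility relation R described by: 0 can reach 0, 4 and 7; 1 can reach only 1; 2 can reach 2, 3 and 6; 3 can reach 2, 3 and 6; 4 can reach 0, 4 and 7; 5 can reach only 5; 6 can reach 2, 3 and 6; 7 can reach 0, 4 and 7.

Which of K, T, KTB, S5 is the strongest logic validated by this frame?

S5

Reflexive (axiom T): yes — every world is R-related to itself.
Symmetric (axiom B): yes — every pair in R has its reverse in R.
Euclidean (axiom 5): yes — any two successors of a common world are R-related.
So F validates K, T, KTB, S5. The strongest is S5.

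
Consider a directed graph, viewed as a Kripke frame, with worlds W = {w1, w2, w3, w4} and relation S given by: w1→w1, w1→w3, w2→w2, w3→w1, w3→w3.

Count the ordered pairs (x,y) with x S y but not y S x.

0

S is symmetric; there are no such tuples.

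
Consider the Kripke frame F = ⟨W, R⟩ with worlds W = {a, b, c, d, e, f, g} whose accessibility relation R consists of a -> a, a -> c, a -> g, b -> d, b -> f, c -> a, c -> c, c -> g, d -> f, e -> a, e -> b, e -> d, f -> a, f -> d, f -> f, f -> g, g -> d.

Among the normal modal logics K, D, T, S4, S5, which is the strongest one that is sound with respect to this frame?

Serial (axiom D): yes — every world has a successor (e.g. a R a).
Reflexive (axiom T): no — b is not related to itself.
Transitive (axiom 4): no — a R g and g R d, but not a R d.
Euclidean (axiom 5): no — a R g and a R c, but not g R c.
So F validates K, D; T would additionally require R to be reflexive. The strongest is D.

D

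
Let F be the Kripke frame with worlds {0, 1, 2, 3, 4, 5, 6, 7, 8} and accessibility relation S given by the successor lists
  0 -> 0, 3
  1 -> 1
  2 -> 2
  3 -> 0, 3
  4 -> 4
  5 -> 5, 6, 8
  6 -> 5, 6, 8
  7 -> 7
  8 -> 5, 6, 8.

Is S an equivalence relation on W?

Reflexive: yes — every world is S-related to itself.
Symmetric: yes — every pair in S has its reverse in S.
Transitive: yes — every two-step S-path is closed by a direct edge.
So S is an equivalence relation.

Yes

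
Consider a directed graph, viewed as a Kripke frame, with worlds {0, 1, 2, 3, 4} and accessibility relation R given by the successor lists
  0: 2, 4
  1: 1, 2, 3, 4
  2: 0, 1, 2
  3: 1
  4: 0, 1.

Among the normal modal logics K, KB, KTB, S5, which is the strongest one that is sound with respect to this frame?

KB

Symmetric (axiom B): yes — every pair in R has its reverse in R.
Reflexive (axiom T): no — 0 is not related to itself.
Euclidean (axiom 5): no — 0 R 2 and 0 R 4, but not 2 R 4.
So F validates K, KB; KTB would additionally require R to be reflexive. The strongest is KB.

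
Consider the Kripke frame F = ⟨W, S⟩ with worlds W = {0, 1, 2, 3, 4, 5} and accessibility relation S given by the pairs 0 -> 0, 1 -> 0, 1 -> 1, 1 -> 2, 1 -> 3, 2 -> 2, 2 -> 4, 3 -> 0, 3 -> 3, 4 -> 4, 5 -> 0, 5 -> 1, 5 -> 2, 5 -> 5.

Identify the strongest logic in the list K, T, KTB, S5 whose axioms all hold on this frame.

T

Reflexive (axiom T): yes — every world is S-related to itself.
Symmetric (axiom B): no — 1 S 0 but not 0 S 1.
Euclidean (axiom 5): no — 1 S 0 and 1 S 2, but not 0 S 2.
So F validates K, T; KTB would additionally require S to be symmetric. The strongest is T.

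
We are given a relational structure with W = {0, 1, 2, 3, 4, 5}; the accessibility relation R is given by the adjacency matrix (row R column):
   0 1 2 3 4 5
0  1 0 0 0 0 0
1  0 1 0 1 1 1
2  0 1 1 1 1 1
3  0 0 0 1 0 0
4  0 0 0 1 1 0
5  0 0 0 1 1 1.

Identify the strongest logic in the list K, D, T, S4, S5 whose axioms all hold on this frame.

S4

Serial (axiom D): yes — every world has a successor (e.g. 0 R 0).
Reflexive (axiom T): yes — every world is R-related to itself.
Transitive (axiom 4): yes — every two-step R-path is closed by a direct edge.
Euclidean (axiom 5): no — 1 R 3 and 1 R 4, but not 3 R 4.
So F validates K, D, T, S4; S5 would additionally require R to be Euclidean. The strongest is S4.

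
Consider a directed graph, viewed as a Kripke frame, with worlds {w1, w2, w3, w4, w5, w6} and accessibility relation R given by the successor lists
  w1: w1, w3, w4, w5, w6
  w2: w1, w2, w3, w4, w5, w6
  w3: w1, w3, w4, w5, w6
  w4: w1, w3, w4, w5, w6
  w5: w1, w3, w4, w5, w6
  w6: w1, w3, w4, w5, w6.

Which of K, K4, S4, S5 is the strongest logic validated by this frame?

S4

Transitive (axiom 4): yes — every two-step R-path is closed by a direct edge.
Reflexive (axiom T): yes — every world is R-related to itself.
Euclidean (axiom 5): no — w2 R w1 and w2 R w2, but not w1 R w2.
So F validates K, K4, S4; S5 would additionally require R to be Euclidean. The strongest is S4.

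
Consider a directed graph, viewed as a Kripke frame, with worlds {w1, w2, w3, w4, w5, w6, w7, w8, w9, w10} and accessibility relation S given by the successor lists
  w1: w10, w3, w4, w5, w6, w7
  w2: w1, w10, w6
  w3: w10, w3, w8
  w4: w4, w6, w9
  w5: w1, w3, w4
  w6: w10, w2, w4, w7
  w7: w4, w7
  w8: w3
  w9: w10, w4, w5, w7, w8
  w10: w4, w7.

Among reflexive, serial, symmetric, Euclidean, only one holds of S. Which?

serial

Reflexive: no — w1 is not related to itself.
Serial: yes — every world has a successor (e.g. w1 S w10).
Symmetric: no — w1 S w10 but not w10 S w1.
Euclidean: no — w1 S w10 and w1 S w3, but not w10 S w3.
Only serial holds.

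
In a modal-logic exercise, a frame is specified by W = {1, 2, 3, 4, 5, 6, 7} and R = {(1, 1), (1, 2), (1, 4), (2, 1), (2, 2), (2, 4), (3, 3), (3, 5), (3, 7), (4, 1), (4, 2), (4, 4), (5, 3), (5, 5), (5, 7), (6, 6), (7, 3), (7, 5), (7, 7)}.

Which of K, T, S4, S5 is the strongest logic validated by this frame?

S5

Reflexive (axiom T): yes — every world is R-related to itself.
Transitive (axiom 4): yes — every two-step R-path is closed by a direct edge.
Euclidean (axiom 5): yes — any two successors of a common world are R-related.
So F validates K, T, S4, S5. The strongest is S5.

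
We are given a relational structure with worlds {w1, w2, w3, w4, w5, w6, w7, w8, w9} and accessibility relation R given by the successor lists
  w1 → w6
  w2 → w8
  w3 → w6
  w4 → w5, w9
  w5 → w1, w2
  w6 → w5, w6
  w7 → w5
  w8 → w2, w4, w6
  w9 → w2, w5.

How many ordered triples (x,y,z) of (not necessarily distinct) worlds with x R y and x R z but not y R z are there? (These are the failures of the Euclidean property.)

Enumerating: (w2,w8,w8), (w4,w5,w5), (w4,w5,w9), (w4,w9,w9), (w5,w1,w1), (w5,w1,w2), (w5,w2,w1), (w5,w2,w2), (w6,w5,w5), (w6,w5,w6), (w7,w5,w5), (w8,w2,w2), … and 10 more.
Total: 22.

22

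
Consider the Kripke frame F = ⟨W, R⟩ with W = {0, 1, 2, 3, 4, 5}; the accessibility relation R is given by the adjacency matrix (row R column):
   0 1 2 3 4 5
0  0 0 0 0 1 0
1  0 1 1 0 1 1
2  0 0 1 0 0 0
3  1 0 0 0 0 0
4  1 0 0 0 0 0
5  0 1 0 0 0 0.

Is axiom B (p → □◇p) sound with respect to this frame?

No

The schema B characterises exactly the symmetric frames.
Symmetric: no — 1 R 2 but not 2 R 1.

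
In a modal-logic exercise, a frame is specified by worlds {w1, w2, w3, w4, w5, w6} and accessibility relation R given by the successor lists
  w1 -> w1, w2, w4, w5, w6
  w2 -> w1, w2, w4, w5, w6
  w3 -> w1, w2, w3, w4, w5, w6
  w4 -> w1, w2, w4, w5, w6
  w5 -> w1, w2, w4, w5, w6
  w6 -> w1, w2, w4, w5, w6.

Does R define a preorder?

Yes

Reflexive: yes — every world is R-related to itself.
Transitive: yes — every two-step R-path is closed by a direct edge.
So R is a preorder.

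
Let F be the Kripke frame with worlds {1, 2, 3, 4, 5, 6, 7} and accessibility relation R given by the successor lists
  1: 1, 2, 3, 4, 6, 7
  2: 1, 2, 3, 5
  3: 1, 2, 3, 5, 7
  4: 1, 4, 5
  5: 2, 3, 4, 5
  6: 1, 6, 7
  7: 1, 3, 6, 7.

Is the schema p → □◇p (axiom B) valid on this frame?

Axiom B corresponds to the accessibility relation being symmetric.
Symmetric: yes — every pair in R has its reverse in R.

Yes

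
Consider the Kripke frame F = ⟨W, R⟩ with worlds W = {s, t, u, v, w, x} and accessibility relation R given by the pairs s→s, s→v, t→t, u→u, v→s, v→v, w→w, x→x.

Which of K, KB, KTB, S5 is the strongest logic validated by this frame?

S5

Symmetric (axiom B): yes — every pair in R has its reverse in R.
Reflexive (axiom T): yes — every world is R-related to itself.
Euclidean (axiom 5): yes — any two successors of a common world are R-related.
So F validates K, KB, KTB, S5. The strongest is S5.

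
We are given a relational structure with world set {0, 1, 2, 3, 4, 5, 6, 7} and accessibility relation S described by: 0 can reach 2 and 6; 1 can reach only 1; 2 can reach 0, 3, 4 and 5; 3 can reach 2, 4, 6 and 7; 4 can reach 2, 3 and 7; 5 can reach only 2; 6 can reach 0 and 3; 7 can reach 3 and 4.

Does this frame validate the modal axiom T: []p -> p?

The schema T characterises exactly the reflexive frames.
Reflexive: no — 0 is not related to itself.

No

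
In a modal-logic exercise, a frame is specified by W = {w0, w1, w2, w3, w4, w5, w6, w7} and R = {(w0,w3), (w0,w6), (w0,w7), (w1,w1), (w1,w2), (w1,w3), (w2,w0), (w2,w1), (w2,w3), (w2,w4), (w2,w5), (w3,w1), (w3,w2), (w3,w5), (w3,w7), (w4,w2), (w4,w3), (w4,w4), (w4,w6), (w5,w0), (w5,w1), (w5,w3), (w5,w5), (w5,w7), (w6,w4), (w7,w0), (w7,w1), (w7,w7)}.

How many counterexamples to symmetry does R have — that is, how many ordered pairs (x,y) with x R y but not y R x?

10

Enumerating: (w0,w3), (w0,w6), (w2,w0), (w2,w5), (w3,w7), (w4,w3), (w5,w0), (w5,w1), (w5,w7), (w7,w1).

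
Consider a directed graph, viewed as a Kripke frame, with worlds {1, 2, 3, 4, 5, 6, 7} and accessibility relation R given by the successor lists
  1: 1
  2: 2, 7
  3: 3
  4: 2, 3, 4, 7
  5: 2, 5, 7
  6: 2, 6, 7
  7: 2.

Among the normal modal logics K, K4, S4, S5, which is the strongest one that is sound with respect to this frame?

Transitive (axiom 4): no — 7 R 2 and 2 R 7, but not 7 R 7.
Reflexive (axiom T): no — 7 is not related to itself.
Euclidean (axiom 5): no — 4 R 2 and 4 R 3, but not 2 R 3.
So F validates K; K4 would additionally require R to be transitive. The strongest is K.

K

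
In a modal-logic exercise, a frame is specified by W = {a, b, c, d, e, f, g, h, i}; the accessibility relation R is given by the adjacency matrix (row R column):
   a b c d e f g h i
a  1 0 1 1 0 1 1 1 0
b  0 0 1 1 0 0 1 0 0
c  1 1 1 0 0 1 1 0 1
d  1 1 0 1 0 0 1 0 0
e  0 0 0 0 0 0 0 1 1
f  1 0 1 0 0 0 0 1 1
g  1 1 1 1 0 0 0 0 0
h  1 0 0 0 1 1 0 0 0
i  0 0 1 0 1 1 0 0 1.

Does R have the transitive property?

Transitive: no — a R c and c R b, but not a R b.

No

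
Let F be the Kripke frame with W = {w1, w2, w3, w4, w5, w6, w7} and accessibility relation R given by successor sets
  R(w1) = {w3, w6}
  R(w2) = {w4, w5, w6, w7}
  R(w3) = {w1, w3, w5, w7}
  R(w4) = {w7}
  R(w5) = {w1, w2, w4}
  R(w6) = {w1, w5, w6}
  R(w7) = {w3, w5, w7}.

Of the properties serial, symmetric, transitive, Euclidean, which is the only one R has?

serial

Serial: yes — every world has a successor (e.g. w1 R w3).
Symmetric: no — w2 R w4 but not w4 R w2.
Transitive: no — w1 R w3 and w3 R w5, but not w1 R w5.
Euclidean: no — w1 R w3 and w1 R w6, but not w3 R w6.
Only serial holds.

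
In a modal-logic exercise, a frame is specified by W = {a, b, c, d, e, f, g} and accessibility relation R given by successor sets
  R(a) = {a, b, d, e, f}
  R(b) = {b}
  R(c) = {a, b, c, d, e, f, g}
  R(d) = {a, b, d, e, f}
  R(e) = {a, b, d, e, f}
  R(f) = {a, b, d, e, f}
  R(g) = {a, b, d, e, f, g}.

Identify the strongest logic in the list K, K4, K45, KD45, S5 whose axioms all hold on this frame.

Transitive (axiom 4): yes — every two-step R-path is closed by a direct edge.
Euclidean (axiom 5): no — a R b and a R d, but not b R d.
Serial (axiom D): yes — every world has a successor (e.g. a R a).
Reflexive (axiom T): yes — every world is R-related to itself.
So F validates K, K4; K45 would additionally require R to be Euclidean. The strongest is K4.

K4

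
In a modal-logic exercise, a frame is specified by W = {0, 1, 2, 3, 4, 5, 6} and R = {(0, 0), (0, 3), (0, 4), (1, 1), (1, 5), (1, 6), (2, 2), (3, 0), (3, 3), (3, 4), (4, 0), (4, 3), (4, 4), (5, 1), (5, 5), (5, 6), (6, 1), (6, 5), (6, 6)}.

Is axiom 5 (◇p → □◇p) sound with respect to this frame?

Yes

The schema 5 characterises exactly the Euclidean frames.
Euclidean: yes — any two successors of a common world are R-related.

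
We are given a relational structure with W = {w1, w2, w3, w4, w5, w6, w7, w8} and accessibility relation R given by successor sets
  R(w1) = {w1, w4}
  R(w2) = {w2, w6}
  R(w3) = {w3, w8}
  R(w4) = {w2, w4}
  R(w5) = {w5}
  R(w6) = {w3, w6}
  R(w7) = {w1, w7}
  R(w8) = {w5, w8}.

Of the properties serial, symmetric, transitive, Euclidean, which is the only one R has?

serial

Serial: yes — every world has a successor (e.g. w1 R w1).
Symmetric: no — w1 R w4 but not w4 R w1.
Transitive: no — w1 R w4 and w4 R w2, but not w1 R w2.
Euclidean: no — w1 R w4 and w1 R w1, but not w4 R w1.
Only serial holds.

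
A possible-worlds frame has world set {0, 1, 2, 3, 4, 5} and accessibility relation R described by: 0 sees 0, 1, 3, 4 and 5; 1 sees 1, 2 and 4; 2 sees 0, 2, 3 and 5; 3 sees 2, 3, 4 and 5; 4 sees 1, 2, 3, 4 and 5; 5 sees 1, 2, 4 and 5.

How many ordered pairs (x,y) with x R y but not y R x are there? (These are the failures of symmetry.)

Enumerating: (0,1), (0,3), (0,4), (0,5), (1,2), (2,0), (3,5), (4,2), (5,1).

9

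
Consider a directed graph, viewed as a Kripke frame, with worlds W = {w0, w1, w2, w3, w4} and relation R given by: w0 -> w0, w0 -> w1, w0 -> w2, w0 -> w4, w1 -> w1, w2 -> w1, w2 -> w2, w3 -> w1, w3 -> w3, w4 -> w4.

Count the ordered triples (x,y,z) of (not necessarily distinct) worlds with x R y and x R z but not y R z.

10

Enumerating: (w0,w1,w0), (w0,w1,w2), (w0,w1,w4), (w0,w2,w0), (w0,w2,w4), (w0,w4,w0), (w0,w4,w1), (w0,w4,w2), (w2,w1,w2), (w3,w1,w3).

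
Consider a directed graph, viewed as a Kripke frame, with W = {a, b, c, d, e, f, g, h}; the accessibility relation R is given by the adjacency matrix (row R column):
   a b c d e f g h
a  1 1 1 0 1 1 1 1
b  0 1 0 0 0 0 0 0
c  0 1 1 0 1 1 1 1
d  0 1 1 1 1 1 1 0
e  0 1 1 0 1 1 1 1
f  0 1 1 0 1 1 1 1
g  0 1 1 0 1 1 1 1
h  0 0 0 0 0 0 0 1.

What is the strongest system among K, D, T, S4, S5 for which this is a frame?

Serial (axiom D): yes — every world has a successor (e.g. a R a).
Reflexive (axiom T): yes — every world is R-related to itself.
Transitive (axiom 4): no — d R c and c R h, but not d R h.
Euclidean (axiom 5): no — a R b and a R c, but not b R c.
So F validates K, D, T; S4 would additionally require R to be transitive. The strongest is T.

T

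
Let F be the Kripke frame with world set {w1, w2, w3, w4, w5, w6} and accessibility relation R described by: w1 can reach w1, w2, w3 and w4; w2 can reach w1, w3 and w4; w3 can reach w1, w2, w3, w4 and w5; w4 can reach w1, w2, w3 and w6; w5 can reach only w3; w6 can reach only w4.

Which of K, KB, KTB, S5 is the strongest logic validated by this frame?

KB

Symmetric (axiom B): yes — every pair in R has its reverse in R.
Reflexive (axiom T): no — w2 is not related to itself.
Euclidean (axiom 5): no — w3 R w1 and w3 R w5, but not w1 R w5.
So F validates K, KB; KTB would additionally require R to be reflexive. The strongest is KB.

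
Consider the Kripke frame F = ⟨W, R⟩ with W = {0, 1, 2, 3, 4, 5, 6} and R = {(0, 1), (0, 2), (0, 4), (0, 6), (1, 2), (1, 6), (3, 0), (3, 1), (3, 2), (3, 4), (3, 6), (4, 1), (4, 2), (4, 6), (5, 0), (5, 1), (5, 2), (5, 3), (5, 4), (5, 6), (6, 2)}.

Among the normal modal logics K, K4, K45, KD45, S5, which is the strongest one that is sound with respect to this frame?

K4

Transitive (axiom 4): yes — every two-step R-path is closed by a direct edge.
Euclidean (axiom 5): no — 0 R 1 and 0 R 4, but not 1 R 4.
Serial (axiom D): no — 2 has no R-successor.
Reflexive (axiom T): no — 0 is not related to itself.
So F validates K, K4; K45 would additionally require R to be Euclidean. The strongest is K4.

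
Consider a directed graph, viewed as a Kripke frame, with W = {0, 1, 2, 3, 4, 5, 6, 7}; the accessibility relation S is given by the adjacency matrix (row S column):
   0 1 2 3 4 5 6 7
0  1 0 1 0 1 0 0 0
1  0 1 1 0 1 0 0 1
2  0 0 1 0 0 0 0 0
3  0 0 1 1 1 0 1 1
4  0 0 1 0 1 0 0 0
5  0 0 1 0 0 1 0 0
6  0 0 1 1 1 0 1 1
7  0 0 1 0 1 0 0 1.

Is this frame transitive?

Yes

Transitive: yes — every two-step S-path is closed by a direct edge.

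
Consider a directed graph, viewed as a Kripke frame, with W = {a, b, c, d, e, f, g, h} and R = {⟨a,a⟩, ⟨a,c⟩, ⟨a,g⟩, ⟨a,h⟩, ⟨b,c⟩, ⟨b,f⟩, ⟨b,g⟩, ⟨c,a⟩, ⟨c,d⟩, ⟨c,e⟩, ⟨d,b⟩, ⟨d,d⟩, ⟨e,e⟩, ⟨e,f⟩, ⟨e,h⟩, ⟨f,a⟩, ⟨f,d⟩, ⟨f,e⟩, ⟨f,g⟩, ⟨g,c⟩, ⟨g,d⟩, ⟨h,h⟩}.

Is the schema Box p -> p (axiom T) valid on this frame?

The schema T characterises exactly the reflexive frames.
Reflexive: no — b is not related to itself.

No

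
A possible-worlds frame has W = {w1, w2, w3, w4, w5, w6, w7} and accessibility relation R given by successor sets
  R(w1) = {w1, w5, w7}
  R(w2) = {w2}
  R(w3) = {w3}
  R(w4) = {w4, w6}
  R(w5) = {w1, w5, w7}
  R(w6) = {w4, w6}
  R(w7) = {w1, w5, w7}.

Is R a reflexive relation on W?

Reflexive: yes — every world is R-related to itself.

Yes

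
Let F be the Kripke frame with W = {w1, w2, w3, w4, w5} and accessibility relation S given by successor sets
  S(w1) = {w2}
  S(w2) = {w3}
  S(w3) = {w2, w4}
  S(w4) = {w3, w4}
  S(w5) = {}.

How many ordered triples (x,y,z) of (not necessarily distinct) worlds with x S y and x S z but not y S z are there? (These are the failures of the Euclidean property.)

Enumerating: (w1,w2,w2), (w2,w3,w3), (w3,w2,w2), (w3,w2,w4), (w3,w4,w2), (w4,w3,w3).

6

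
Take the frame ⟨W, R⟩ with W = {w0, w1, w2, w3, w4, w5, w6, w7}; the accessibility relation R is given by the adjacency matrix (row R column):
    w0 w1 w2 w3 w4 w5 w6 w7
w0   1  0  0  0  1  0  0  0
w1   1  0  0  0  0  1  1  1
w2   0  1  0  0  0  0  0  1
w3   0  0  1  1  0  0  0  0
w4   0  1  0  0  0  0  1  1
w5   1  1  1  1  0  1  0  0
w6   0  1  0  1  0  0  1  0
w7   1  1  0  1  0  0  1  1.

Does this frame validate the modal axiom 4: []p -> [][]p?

No

Axiom 4 corresponds to the accessibility relation being transitive.
Transitive: no — w0 R w4 and w4 R w1, but not w0 R w1.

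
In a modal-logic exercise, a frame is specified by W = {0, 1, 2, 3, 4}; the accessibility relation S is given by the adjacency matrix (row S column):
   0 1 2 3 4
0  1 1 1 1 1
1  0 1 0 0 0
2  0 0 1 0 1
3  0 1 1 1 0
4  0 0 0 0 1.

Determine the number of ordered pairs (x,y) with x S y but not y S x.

Enumerating: (0,1), (0,2), (0,3), (0,4), (2,4), (3,1), (3,2).

7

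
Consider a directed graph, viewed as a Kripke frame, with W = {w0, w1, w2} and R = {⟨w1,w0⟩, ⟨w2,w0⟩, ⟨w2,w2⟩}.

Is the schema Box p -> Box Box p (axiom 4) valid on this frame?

Axiom 4 corresponds to the accessibility relation being transitive.
Transitive: yes — every two-step R-path is closed by a direct edge.

Yes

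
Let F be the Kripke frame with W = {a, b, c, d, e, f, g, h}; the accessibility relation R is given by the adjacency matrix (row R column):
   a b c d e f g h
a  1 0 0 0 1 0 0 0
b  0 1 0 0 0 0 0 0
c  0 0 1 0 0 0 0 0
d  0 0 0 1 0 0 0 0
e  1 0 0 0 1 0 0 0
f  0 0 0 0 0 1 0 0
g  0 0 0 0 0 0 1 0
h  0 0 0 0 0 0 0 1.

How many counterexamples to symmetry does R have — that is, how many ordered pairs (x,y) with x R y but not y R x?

R is symmetric; there are no such tuples.

0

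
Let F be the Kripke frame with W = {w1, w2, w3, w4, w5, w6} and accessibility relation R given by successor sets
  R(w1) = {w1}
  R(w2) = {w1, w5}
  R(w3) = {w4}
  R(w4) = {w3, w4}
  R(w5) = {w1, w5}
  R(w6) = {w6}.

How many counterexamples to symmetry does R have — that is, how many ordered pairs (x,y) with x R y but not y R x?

3

Enumerating: (w2,w1), (w2,w5), (w5,w1).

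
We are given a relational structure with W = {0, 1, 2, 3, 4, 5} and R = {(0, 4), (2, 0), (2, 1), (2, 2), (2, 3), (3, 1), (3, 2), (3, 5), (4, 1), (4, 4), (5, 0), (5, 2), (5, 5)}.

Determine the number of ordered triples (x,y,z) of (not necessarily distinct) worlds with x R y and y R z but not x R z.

9

Enumerating: (0,4,1), (2,0,4), (2,3,5), (3,2,0), (3,2,3), (3,5,0), (5,0,4), (5,2,1), (5,2,3).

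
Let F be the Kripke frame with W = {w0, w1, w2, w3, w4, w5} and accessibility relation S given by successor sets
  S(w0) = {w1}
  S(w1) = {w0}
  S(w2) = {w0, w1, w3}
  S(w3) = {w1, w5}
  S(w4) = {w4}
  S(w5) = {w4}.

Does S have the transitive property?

Transitive: no — w2 S w3 and w3 S w5, but not w2 S w5.

No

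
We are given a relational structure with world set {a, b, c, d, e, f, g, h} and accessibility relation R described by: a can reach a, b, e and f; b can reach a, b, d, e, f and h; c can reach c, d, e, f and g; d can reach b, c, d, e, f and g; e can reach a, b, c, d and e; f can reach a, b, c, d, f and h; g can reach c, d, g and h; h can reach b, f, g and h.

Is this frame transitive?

Transitive: no — a R b and b R d, but not a R d.

No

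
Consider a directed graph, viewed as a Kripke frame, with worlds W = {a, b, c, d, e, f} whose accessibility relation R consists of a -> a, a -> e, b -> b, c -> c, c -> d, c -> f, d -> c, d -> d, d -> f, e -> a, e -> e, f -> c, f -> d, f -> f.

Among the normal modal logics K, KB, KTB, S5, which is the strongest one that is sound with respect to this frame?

Symmetric (axiom B): yes — every pair in R has its reverse in R.
Reflexive (axiom T): yes — every world is R-related to itself.
Euclidean (axiom 5): yes — any two successors of a common world are R-related.
So F validates K, KB, KTB, S5. The strongest is S5.

S5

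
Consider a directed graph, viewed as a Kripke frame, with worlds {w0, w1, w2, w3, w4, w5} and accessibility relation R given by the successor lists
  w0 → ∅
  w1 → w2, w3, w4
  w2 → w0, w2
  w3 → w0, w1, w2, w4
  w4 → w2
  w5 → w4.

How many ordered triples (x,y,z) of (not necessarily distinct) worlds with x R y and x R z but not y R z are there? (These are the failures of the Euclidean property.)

19

Enumerating: (w1,w2,w3), (w1,w2,w4), (w1,w3,w3), (w1,w4,w3), (w1,w4,w4), (w2,w0,w0), (w2,w0,w2), (w3,w0,w0), (w3,w0,w1), (w3,w0,w2), (w3,w0,w4), (w3,w1,w0), … and 7 more.
Total: 19.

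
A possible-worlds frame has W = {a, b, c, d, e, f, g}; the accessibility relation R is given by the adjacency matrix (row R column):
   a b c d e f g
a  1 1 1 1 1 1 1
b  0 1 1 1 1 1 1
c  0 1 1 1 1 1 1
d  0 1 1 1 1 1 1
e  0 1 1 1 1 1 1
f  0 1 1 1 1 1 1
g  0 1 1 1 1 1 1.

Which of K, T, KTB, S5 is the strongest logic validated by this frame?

T

Reflexive (axiom T): yes — every world is R-related to itself.
Symmetric (axiom B): no — a R b but not b R a.
Euclidean (axiom 5): no — a R b and a R a, but not b R a.
So F validates K, T; KTB would additionally require R to be symmetric. The strongest is T.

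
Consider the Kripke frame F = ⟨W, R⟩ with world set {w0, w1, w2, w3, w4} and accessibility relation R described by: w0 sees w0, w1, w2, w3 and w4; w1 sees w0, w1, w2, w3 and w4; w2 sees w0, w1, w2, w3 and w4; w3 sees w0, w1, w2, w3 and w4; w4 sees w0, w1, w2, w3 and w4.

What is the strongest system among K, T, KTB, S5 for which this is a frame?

S5

Reflexive (axiom T): yes — every world is R-related to itself.
Symmetric (axiom B): yes — every pair in R has its reverse in R.
Euclidean (axiom 5): yes — any two successors of a common world are R-related.
So F validates K, T, KTB, S5. The strongest is S5.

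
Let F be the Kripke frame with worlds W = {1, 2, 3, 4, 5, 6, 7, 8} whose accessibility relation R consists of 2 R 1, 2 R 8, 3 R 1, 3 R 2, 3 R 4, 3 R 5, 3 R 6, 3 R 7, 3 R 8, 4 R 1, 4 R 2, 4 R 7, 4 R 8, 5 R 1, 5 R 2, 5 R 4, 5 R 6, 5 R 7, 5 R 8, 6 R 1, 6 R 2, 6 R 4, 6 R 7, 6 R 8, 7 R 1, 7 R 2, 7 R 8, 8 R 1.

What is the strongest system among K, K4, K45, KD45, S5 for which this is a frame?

K4

Transitive (axiom 4): yes — every two-step R-path is closed by a direct edge.
Euclidean (axiom 5): no — 2 R 1 and 2 R 8, but not 1 R 8.
Serial (axiom D): no — 1 has no R-successor.
Reflexive (axiom T): no — 1 is not related to itself.
So F validates K, K4; K45 would additionally require R to be Euclidean. The strongest is K4.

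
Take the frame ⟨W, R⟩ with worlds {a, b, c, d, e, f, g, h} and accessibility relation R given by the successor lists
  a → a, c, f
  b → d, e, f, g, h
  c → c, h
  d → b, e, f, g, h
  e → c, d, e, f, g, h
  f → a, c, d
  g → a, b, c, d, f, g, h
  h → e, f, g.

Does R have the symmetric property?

No

Symmetric: no — a R c but not c R a.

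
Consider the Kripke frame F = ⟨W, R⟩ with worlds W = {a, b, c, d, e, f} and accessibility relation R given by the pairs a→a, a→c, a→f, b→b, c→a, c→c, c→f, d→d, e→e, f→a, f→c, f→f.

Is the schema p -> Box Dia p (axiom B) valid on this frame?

Yes

Axiom B corresponds to the accessibility relation being symmetric.
Symmetric: yes — every pair in R has its reverse in R.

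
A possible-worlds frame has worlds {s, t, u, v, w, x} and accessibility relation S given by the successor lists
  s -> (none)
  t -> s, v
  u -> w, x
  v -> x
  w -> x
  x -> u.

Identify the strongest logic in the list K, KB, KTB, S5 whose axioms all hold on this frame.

K

Symmetric (axiom B): no — t S s but not s S t.
Reflexive (axiom T): no — s is not related to itself.
Euclidean (axiom 5): no — t S s and t S v, but not s S v.
So F validates K; KB would additionally require S to be symmetric. The strongest is K.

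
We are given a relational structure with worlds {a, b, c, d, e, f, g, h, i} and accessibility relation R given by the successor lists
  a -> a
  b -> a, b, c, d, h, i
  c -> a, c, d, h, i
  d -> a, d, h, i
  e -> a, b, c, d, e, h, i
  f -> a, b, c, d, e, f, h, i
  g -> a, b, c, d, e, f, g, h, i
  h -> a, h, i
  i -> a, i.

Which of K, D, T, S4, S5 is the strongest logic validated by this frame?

S4

Serial (axiom D): yes — every world has a successor (e.g. a R a).
Reflexive (axiom T): yes — every world is R-related to itself.
Transitive (axiom 4): yes — every two-step R-path is closed by a direct edge.
Euclidean (axiom 5): no — b R a and b R c, but not a R c.
So F validates K, D, T, S4; S5 would additionally require R to be Euclidean. The strongest is S4.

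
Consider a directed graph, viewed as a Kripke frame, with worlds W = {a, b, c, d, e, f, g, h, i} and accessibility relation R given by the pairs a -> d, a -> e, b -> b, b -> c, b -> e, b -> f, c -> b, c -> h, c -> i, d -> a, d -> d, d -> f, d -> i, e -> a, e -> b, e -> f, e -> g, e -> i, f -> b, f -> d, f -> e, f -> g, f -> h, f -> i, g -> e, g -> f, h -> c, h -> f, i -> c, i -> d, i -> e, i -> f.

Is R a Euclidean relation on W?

Euclidean: no — a R d and a R e, but not d R e.

No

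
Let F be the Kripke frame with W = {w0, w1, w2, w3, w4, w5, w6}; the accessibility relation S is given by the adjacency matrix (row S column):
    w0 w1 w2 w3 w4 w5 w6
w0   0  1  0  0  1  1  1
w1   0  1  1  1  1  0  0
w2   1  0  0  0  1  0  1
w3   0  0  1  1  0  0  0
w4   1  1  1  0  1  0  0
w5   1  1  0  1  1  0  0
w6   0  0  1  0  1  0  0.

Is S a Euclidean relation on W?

Euclidean: no — w0 S w1 and w0 S w5, but not w1 S w5.

No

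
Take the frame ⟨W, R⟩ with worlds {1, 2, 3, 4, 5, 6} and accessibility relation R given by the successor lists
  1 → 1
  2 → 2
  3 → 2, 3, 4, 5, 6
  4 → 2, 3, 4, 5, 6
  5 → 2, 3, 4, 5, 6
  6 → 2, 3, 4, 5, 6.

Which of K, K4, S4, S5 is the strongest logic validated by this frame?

Transitive (axiom 4): yes — every two-step R-path is closed by a direct edge.
Reflexive (axiom T): yes — every world is R-related to itself.
Euclidean (axiom 5): no — 3 R 2 and 3 R 4, but not 2 R 4.
So F validates K, K4, S4; S5 would additionally require R to be Euclidean. The strongest is S4.

S4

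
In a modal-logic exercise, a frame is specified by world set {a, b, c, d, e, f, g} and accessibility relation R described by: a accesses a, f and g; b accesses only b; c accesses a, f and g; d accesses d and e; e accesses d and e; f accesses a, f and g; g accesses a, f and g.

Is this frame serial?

Serial: yes — every world has a successor (e.g. a R a).

Yes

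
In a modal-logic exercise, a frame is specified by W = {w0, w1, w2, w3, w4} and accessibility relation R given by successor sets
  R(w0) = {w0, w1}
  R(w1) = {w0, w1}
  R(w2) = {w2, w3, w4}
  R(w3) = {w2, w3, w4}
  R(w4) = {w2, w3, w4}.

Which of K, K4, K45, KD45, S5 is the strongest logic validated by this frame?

S5

Transitive (axiom 4): yes — every two-step R-path is closed by a direct edge.
Euclidean (axiom 5): yes — any two successors of a common world are R-related.
Serial (axiom D): yes — every world has a successor (e.g. w0 R w0).
Reflexive (axiom T): yes — every world is R-related to itself.
So F validates K, K4, K45, KD45, S5. The strongest is S5.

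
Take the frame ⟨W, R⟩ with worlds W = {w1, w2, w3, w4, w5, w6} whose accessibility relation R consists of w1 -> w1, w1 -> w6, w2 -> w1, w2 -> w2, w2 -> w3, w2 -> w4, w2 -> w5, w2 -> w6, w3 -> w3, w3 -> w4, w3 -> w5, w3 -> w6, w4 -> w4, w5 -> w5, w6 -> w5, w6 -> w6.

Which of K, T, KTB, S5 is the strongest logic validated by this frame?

T

Reflexive (axiom T): yes — every world is R-related to itself.
Symmetric (axiom B): no — w1 R w6 but not w6 R w1.
Euclidean (axiom 5): no — w2 R w1 and w2 R w3, but not w1 R w3.
So F validates K, T; KTB would additionally require R to be symmetric. The strongest is T.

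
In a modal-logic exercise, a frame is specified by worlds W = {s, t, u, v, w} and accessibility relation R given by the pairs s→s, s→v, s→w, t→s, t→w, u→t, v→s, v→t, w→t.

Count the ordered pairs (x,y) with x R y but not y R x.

4

Enumerating: (s,w), (t,s), (u,t), (v,t).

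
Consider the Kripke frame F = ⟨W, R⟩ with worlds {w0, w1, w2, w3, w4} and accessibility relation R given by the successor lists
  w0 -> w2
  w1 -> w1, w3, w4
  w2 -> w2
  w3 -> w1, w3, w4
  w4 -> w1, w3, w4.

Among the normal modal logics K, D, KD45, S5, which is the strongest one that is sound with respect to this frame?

Serial (axiom D): yes — every world has a successor (e.g. w0 R w2).
Euclidean (axiom 5): yes — any two successors of a common world are R-related.
Transitive (axiom 4): yes — every two-step R-path is closed by a direct edge.
Reflexive (axiom T): no — w0 is not related to itself.
So F validates K, D, KD45; S5 would additionally require R to be reflexive. The strongest is KD45.

KD45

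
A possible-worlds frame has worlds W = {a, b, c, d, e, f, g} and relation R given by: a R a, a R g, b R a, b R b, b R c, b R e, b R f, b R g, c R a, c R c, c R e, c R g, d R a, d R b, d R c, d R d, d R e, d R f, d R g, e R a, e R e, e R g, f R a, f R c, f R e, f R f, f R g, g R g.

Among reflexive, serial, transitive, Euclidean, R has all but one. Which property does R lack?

Reflexive: yes — every world is R-related to itself.
Serial: yes — every world has a successor (e.g. a R a).
Transitive: yes — every two-step R-path is closed by a direct edge.
Euclidean: no — b R a and b R c, but not a R c.
Only Euclidean fails.

Euclidean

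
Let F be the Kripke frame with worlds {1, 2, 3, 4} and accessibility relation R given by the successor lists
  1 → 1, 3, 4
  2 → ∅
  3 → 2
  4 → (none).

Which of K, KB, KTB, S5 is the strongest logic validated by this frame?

K

Symmetric (axiom B): no — 1 R 3 but not 3 R 1.
Reflexive (axiom T): no — 2 is not related to itself.
Euclidean (axiom 5): no — 1 R 3 and 1 R 4, but not 3 R 4.
So F validates K; KB would additionally require R to be symmetric. The strongest is K.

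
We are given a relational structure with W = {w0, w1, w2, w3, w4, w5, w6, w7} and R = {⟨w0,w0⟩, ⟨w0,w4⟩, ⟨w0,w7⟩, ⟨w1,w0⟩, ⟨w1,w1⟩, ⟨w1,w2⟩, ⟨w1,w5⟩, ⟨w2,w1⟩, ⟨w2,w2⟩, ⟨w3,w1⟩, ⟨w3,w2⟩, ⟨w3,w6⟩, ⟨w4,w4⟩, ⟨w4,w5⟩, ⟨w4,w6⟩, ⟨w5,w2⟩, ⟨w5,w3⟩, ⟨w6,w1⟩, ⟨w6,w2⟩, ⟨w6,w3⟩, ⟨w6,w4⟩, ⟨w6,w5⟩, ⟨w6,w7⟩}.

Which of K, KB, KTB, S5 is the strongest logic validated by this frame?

K

Symmetric (axiom B): no — w0 R w4 but not w4 R w0.
Reflexive (axiom T): no — w3 is not related to itself.
Euclidean (axiom 5): no — w0 R w4 and w0 R w7, but not w4 R w7.
So F validates K; KB would additionally require R to be symmetric. The strongest is K.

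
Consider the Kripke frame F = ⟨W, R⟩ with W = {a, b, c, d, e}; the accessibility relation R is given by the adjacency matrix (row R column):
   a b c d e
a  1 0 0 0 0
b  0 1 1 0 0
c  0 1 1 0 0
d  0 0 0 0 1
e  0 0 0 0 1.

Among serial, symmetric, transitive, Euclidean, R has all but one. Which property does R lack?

Serial: yes — every world has a successor (e.g. a R a).
Symmetric: no — d R e but not e R d.
Transitive: yes — every two-step R-path is closed by a direct edge.
Euclidean: yes — any two successors of a common world are R-related.
Only symmetric fails.

symmetric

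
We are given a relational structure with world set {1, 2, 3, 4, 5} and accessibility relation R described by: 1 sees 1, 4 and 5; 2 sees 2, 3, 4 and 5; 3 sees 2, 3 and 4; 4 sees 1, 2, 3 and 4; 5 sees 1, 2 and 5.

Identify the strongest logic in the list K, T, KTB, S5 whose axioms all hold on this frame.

Reflexive (axiom T): yes — every world is R-related to itself.
Symmetric (axiom B): yes — every pair in R has its reverse in R.
Euclidean (axiom 5): no — 1 R 4 and 1 R 5, but not 4 R 5.
So F validates K, T, KTB; S5 would additionally require R to be Euclidean. The strongest is KTB.

KTB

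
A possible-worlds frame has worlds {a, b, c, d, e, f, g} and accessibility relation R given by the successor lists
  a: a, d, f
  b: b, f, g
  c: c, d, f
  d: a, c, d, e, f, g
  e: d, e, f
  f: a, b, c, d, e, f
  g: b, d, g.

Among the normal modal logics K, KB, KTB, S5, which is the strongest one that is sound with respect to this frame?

Symmetric (axiom B): yes — every pair in R has its reverse in R.
Reflexive (axiom T): yes — every world is R-related to itself.
Euclidean (axiom 5): no — b R f and b R g, but not f R g.
So F validates K, KB, KTB; S5 would additionally require R to be Euclidean. The strongest is KTB.

KTB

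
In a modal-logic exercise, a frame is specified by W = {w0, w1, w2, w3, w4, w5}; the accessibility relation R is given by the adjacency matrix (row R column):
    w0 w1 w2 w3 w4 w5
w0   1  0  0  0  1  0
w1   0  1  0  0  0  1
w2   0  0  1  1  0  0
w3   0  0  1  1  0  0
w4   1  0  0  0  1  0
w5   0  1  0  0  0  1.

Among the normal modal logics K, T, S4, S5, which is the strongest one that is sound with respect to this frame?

Reflexive (axiom T): yes — every world is R-related to itself.
Transitive (axiom 4): yes — every two-step R-path is closed by a direct edge.
Euclidean (axiom 5): yes — any two successors of a common world are R-related.
So F validates K, T, S4, S5. The strongest is S5.

S5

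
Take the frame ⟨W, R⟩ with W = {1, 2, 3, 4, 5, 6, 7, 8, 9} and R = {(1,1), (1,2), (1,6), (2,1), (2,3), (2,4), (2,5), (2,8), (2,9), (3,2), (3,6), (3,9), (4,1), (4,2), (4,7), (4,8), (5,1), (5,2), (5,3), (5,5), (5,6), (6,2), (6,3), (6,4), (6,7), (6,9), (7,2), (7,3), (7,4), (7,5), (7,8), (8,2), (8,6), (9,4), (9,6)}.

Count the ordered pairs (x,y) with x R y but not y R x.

Enumerating: (1,6), (2,9), (3,9), (4,1), (4,8), (5,1), (5,3), (5,6), (6,2), (6,4), (6,7), (7,2), (7,3), (7,5), (7,8), (8,6), (9,4).

17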